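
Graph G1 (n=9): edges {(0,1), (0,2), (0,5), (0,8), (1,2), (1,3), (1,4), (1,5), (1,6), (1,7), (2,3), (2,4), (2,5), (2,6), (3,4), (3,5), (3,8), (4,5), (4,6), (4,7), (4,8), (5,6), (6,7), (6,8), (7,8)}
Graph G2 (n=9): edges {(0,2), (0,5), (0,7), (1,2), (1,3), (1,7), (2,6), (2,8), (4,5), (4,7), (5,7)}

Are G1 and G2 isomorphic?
No, not isomorphic

The graphs are NOT isomorphic.

Degrees in G1: deg(0)=4, deg(1)=7, deg(2)=6, deg(3)=5, deg(4)=7, deg(5)=6, deg(6)=6, deg(7)=4, deg(8)=5.
Sorted degree sequence of G1: [7, 7, 6, 6, 6, 5, 5, 4, 4].
Degrees in G2: deg(0)=3, deg(1)=3, deg(2)=4, deg(3)=1, deg(4)=2, deg(5)=3, deg(6)=1, deg(7)=4, deg(8)=1.
Sorted degree sequence of G2: [4, 4, 3, 3, 3, 2, 1, 1, 1].
The (sorted) degree sequence is an isomorphism invariant, so since G1 and G2 have different degree sequences they cannot be isomorphic.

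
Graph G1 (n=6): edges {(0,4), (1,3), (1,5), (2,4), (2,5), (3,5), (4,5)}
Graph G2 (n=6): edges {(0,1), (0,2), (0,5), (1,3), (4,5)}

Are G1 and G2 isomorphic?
No, not isomorphic

The graphs are NOT isomorphic.

Counting triangles (3-cliques): G1 has 2, G2 has 0.
Triangle count is an isomorphism invariant, so differing triangle counts rule out isomorphism.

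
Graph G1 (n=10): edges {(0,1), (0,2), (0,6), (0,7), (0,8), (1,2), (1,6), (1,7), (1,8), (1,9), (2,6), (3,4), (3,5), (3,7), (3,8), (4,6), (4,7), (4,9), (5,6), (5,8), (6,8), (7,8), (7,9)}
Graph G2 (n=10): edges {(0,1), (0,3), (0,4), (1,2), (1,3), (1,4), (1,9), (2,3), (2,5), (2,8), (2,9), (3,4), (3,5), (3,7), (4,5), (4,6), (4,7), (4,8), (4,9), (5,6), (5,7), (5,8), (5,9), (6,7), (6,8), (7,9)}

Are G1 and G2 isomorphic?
No, not isomorphic

The graphs are NOT isomorphic.

Counting triangles (3-cliques): G1 has 16, G2 has 23.
Triangle count is an isomorphism invariant, so differing triangle counts rule out isomorphism.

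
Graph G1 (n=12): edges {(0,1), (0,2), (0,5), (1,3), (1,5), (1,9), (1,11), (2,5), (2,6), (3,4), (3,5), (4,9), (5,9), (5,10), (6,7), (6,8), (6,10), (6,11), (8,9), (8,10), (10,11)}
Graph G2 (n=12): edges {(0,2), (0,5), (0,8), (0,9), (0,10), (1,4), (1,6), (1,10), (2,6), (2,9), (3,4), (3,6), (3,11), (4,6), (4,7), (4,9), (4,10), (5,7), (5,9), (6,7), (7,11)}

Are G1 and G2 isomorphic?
Yes, isomorphic

The graphs are isomorphic.
One valid mapping φ: V(G1) → V(G2): 0→1, 1→6, 2→10, 3→3, 4→11, 5→4, 6→0, 7→8, 8→5, 9→7, 10→9, 11→2

Verify φ preserves adjacency — for each edge of G1, its image is an edge of G2:
  (0,1) → (φ(0),φ(1)) = (1,6) ∈ E(G2) ✓
  (0,2) → (φ(0),φ(2)) = (1,10) ∈ E(G2) ✓
  (0,5) → (φ(0),φ(5)) = (1,4) ∈ E(G2) ✓
  (1,3) → (φ(1),φ(3)) = (3,6) ∈ E(G2) ✓
  (1,5) → (φ(1),φ(5)) = (4,6) ∈ E(G2) ✓
  (1,9) → (φ(1),φ(9)) = (6,7) ∈ E(G2) ✓
  (1,11) → (φ(1),φ(11)) = (2,6) ∈ E(G2) ✓
  (2,5) → (φ(2),φ(5)) = (4,10) ∈ E(G2) ✓
  (2,6) → (φ(2),φ(6)) = (0,10) ∈ E(G2) ✓
  (3,4) → (φ(3),φ(4)) = (3,11) ∈ E(G2) ✓
  (3,5) → (φ(3),φ(5)) = (3,4) ∈ E(G2) ✓
  (4,9) → (φ(4),φ(9)) = (7,11) ∈ E(G2) ✓
  (5,9) → (φ(5),φ(9)) = (4,7) ∈ E(G2) ✓
  (5,10) → (φ(5),φ(10)) = (4,9) ∈ E(G2) ✓
  (6,7) → (φ(6),φ(7)) = (0,8) ∈ E(G2) ✓
  (6,8) → (φ(6),φ(8)) = (0,5) ∈ E(G2) ✓
  (6,10) → (φ(6),φ(10)) = (0,9) ∈ E(G2) ✓
  (6,11) → (φ(6),φ(11)) = (0,2) ∈ E(G2) ✓
  (8,9) → (φ(8),φ(9)) = (5,7) ∈ E(G2) ✓
  (8,10) → (φ(8),φ(10)) = (5,9) ∈ E(G2) ✓
  (10,11) → (φ(10),φ(11)) = (2,9) ∈ E(G2) ✓
All 21 edges of G1 map to edges of G2, and |E(G1)| = |E(G2)| = 21, so φ is a bijection on edges as well as vertices. Hence G1 ≅ G2.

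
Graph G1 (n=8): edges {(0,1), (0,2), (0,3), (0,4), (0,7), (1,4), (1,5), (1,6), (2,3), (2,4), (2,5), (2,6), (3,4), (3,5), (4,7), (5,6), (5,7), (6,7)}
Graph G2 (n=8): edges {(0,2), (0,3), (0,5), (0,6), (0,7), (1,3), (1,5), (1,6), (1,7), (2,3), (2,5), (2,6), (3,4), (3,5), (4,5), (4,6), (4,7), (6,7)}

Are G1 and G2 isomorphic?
Yes, isomorphic

The graphs are isomorphic.
One valid mapping φ: V(G1) → V(G2): 0→3, 1→4, 2→0, 3→2, 4→5, 5→6, 6→7, 7→1

Verify φ preserves adjacency — for each edge of G1, its image is an edge of G2:
  (0,1) → (φ(0),φ(1)) = (3,4) ∈ E(G2) ✓
  (0,2) → (φ(0),φ(2)) = (0,3) ∈ E(G2) ✓
  (0,3) → (φ(0),φ(3)) = (2,3) ∈ E(G2) ✓
  (0,4) → (φ(0),φ(4)) = (3,5) ∈ E(G2) ✓
  (0,7) → (φ(0),φ(7)) = (1,3) ∈ E(G2) ✓
  (1,4) → (φ(1),φ(4)) = (4,5) ∈ E(G2) ✓
  (1,5) → (φ(1),φ(5)) = (4,6) ∈ E(G2) ✓
  (1,6) → (φ(1),φ(6)) = (4,7) ∈ E(G2) ✓
  (2,3) → (φ(2),φ(3)) = (0,2) ∈ E(G2) ✓
  (2,4) → (φ(2),φ(4)) = (0,5) ∈ E(G2) ✓
  (2,5) → (φ(2),φ(5)) = (0,6) ∈ E(G2) ✓
  (2,6) → (φ(2),φ(6)) = (0,7) ∈ E(G2) ✓
  (3,4) → (φ(3),φ(4)) = (2,5) ∈ E(G2) ✓
  (3,5) → (φ(3),φ(5)) = (2,6) ∈ E(G2) ✓
  (4,7) → (φ(4),φ(7)) = (1,5) ∈ E(G2) ✓
  (5,6) → (φ(5),φ(6)) = (6,7) ∈ E(G2) ✓
  (5,7) → (φ(5),φ(7)) = (1,6) ∈ E(G2) ✓
  (6,7) → (φ(6),φ(7)) = (1,7) ∈ E(G2) ✓
All 18 edges of G1 map to edges of G2, and |E(G1)| = |E(G2)| = 18, so φ is a bijection on edges as well as vertices. Hence G1 ≅ G2.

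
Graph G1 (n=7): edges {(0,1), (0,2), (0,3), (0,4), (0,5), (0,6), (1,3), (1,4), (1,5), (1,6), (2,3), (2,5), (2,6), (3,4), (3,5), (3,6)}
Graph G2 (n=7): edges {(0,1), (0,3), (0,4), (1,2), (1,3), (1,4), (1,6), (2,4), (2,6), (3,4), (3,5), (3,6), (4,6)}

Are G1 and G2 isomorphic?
No, not isomorphic

The graphs are NOT isomorphic.

Degrees in G1: deg(0)=6, deg(1)=5, deg(2)=4, deg(3)=6, deg(4)=3, deg(5)=4, deg(6)=4.
Sorted degree sequence of G1: [6, 6, 5, 4, 4, 4, 3].
Degrees in G2: deg(0)=3, deg(1)=5, deg(2)=3, deg(3)=5, deg(4)=5, deg(5)=1, deg(6)=4.
Sorted degree sequence of G2: [5, 5, 5, 4, 3, 3, 1].
The (sorted) degree sequence is an isomorphism invariant, so since G1 and G2 have different degree sequences they cannot be isomorphic.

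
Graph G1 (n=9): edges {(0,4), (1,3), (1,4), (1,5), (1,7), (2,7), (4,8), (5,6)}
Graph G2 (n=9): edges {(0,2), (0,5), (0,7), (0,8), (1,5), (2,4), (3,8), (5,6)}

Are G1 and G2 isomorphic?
Yes, isomorphic

The graphs are isomorphic.
One valid mapping φ: V(G1) → V(G2): 0→6, 1→0, 2→3, 3→7, 4→5, 5→2, 6→4, 7→8, 8→1

Verify φ preserves adjacency — for each edge of G1, its image is an edge of G2:
  (0,4) → (φ(0),φ(4)) = (5,6) ∈ E(G2) ✓
  (1,3) → (φ(1),φ(3)) = (0,7) ∈ E(G2) ✓
  (1,4) → (φ(1),φ(4)) = (0,5) ∈ E(G2) ✓
  (1,5) → (φ(1),φ(5)) = (0,2) ∈ E(G2) ✓
  (1,7) → (φ(1),φ(7)) = (0,8) ∈ E(G2) ✓
  (2,7) → (φ(2),φ(7)) = (3,8) ∈ E(G2) ✓
  (4,8) → (φ(4),φ(8)) = (1,5) ∈ E(G2) ✓
  (5,6) → (φ(5),φ(6)) = (2,4) ∈ E(G2) ✓
All 8 edges of G1 map to edges of G2, and |E(G1)| = |E(G2)| = 8, so φ is a bijection on edges as well as vertices. Hence G1 ≅ G2.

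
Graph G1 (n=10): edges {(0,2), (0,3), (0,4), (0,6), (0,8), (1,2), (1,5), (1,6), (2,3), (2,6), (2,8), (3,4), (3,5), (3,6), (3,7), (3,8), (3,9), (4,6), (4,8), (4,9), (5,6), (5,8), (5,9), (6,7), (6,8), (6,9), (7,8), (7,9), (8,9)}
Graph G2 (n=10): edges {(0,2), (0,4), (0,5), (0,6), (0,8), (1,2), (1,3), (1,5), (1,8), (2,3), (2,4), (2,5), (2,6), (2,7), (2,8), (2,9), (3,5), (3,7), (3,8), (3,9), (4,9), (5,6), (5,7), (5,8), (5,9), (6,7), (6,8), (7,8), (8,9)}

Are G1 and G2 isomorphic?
Yes, isomorphic

The graphs are isomorphic.
One valid mapping φ: V(G1) → V(G2): 0→6, 1→4, 2→0, 3→8, 4→7, 5→9, 6→2, 7→1, 8→5, 9→3

Verify φ preserves adjacency — for each edge of G1, its image is an edge of G2:
  (0,2) → (φ(0),φ(2)) = (0,6) ∈ E(G2) ✓
  (0,3) → (φ(0),φ(3)) = (6,8) ∈ E(G2) ✓
  (0,4) → (φ(0),φ(4)) = (6,7) ∈ E(G2) ✓
  (0,6) → (φ(0),φ(6)) = (2,6) ∈ E(G2) ✓
  (0,8) → (φ(0),φ(8)) = (5,6) ∈ E(G2) ✓
  (1,2) → (φ(1),φ(2)) = (0,4) ∈ E(G2) ✓
  (1,5) → (φ(1),φ(5)) = (4,9) ∈ E(G2) ✓
  (1,6) → (φ(1),φ(6)) = (2,4) ∈ E(G2) ✓
  (2,3) → (φ(2),φ(3)) = (0,8) ∈ E(G2) ✓
  (2,6) → (φ(2),φ(6)) = (0,2) ∈ E(G2) ✓
  (2,8) → (φ(2),φ(8)) = (0,5) ∈ E(G2) ✓
  (3,4) → (φ(3),φ(4)) = (7,8) ∈ E(G2) ✓
  (3,5) → (φ(3),φ(5)) = (8,9) ∈ E(G2) ✓
  (3,6) → (φ(3),φ(6)) = (2,8) ∈ E(G2) ✓
  (3,7) → (φ(3),φ(7)) = (1,8) ∈ E(G2) ✓
  (3,8) → (φ(3),φ(8)) = (5,8) ∈ E(G2) ✓
  (3,9) → (φ(3),φ(9)) = (3,8) ∈ E(G2) ✓
  (4,6) → (φ(4),φ(6)) = (2,7) ∈ E(G2) ✓
  (4,8) → (φ(4),φ(8)) = (5,7) ∈ E(G2) ✓
  (4,9) → (φ(4),φ(9)) = (3,7) ∈ E(G2) ✓
  (5,6) → (φ(5),φ(6)) = (2,9) ∈ E(G2) ✓
  (5,8) → (φ(5),φ(8)) = (5,9) ∈ E(G2) ✓
  (5,9) → (φ(5),φ(9)) = (3,9) ∈ E(G2) ✓
  (6,7) → (φ(6),φ(7)) = (1,2) ∈ E(G2) ✓
  (6,8) → (φ(6),φ(8)) = (2,5) ∈ E(G2) ✓
  (6,9) → (φ(6),φ(9)) = (2,3) ∈ E(G2) ✓
  (7,8) → (φ(7),φ(8)) = (1,5) ∈ E(G2) ✓
  (7,9) → (φ(7),φ(9)) = (1,3) ∈ E(G2) ✓
  (8,9) → (φ(8),φ(9)) = (3,5) ∈ E(G2) ✓
All 29 edges of G1 map to edges of G2, and |E(G1)| = |E(G2)| = 29, so φ is a bijection on edges as well as vertices. Hence G1 ≅ G2.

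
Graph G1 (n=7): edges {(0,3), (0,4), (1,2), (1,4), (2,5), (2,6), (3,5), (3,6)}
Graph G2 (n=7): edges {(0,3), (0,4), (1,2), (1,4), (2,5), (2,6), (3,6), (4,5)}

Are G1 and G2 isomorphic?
Yes, isomorphic

The graphs are isomorphic.
One valid mapping φ: V(G1) → V(G2): 0→6, 1→0, 2→4, 3→2, 4→3, 5→5, 6→1

Verify φ preserves adjacency — for each edge of G1, its image is an edge of G2:
  (0,3) → (φ(0),φ(3)) = (2,6) ∈ E(G2) ✓
  (0,4) → (φ(0),φ(4)) = (3,6) ∈ E(G2) ✓
  (1,2) → (φ(1),φ(2)) = (0,4) ∈ E(G2) ✓
  (1,4) → (φ(1),φ(4)) = (0,3) ∈ E(G2) ✓
  (2,5) → (φ(2),φ(5)) = (4,5) ∈ E(G2) ✓
  (2,6) → (φ(2),φ(6)) = (1,4) ∈ E(G2) ✓
  (3,5) → (φ(3),φ(5)) = (2,5) ∈ E(G2) ✓
  (3,6) → (φ(3),φ(6)) = (1,2) ∈ E(G2) ✓
All 8 edges of G1 map to edges of G2, and |E(G1)| = |E(G2)| = 8, so φ is a bijection on edges as well as vertices. Hence G1 ≅ G2.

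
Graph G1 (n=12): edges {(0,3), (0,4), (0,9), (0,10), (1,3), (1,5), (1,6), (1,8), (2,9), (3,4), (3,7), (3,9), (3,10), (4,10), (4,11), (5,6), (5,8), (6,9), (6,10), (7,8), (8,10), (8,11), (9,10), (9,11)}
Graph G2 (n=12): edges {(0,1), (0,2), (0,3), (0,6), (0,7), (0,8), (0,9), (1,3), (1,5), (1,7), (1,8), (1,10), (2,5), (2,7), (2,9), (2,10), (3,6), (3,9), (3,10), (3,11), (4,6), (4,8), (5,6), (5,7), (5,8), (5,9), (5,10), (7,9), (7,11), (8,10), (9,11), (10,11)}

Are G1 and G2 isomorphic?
No, not isomorphic

The graphs are NOT isomorphic.

Degrees in G1: deg(0)=4, deg(1)=4, deg(2)=1, deg(3)=6, deg(4)=4, deg(5)=3, deg(6)=4, deg(7)=2, deg(8)=5, deg(9)=6, deg(10)=6, deg(11)=3.
Sorted degree sequence of G1: [6, 6, 6, 5, 4, 4, 4, 4, 3, 3, 2, 1].
Degrees in G2: deg(0)=7, deg(1)=6, deg(2)=5, deg(3)=6, deg(4)=2, deg(5)=7, deg(6)=4, deg(7)=6, deg(8)=5, deg(9)=6, deg(10)=6, deg(11)=4.
Sorted degree sequence of G2: [7, 7, 6, 6, 6, 6, 6, 5, 5, 4, 4, 2].
The (sorted) degree sequence is an isomorphism invariant, so since G1 and G2 have different degree sequences they cannot be isomorphic.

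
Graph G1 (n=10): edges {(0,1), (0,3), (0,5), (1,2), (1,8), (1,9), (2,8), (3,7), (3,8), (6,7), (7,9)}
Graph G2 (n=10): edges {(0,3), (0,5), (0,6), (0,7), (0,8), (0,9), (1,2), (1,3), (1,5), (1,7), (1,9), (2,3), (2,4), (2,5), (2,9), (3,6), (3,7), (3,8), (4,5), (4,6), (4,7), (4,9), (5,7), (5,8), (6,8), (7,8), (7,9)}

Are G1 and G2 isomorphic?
No, not isomorphic

The graphs are NOT isomorphic.

Degrees in G1: deg(0)=3, deg(1)=4, deg(2)=2, deg(3)=3, deg(4)=0, deg(5)=1, deg(6)=1, deg(7)=3, deg(8)=3, deg(9)=2.
Sorted degree sequence of G1: [4, 3, 3, 3, 3, 2, 2, 1, 1, 0].
Degrees in G2: deg(0)=6, deg(1)=5, deg(2)=5, deg(3)=6, deg(4)=5, deg(5)=6, deg(6)=4, deg(7)=7, deg(8)=5, deg(9)=5.
Sorted degree sequence of G2: [7, 6, 6, 6, 5, 5, 5, 5, 5, 4].
The (sorted) degree sequence is an isomorphism invariant, so since G1 and G2 have different degree sequences they cannot be isomorphic.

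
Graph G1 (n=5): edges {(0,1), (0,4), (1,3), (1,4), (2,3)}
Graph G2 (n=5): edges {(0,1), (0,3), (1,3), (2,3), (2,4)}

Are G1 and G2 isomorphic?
Yes, isomorphic

The graphs are isomorphic.
One valid mapping φ: V(G1) → V(G2): 0→1, 1→3, 2→4, 3→2, 4→0

Verify φ preserves adjacency — for each edge of G1, its image is an edge of G2:
  (0,1) → (φ(0),φ(1)) = (1,3) ∈ E(G2) ✓
  (0,4) → (φ(0),φ(4)) = (0,1) ∈ E(G2) ✓
  (1,3) → (φ(1),φ(3)) = (2,3) ∈ E(G2) ✓
  (1,4) → (φ(1),φ(4)) = (0,3) ∈ E(G2) ✓
  (2,3) → (φ(2),φ(3)) = (2,4) ∈ E(G2) ✓
All 5 edges of G1 map to edges of G2, and |E(G1)| = |E(G2)| = 5, so φ is a bijection on edges as well as vertices. Hence G1 ≅ G2.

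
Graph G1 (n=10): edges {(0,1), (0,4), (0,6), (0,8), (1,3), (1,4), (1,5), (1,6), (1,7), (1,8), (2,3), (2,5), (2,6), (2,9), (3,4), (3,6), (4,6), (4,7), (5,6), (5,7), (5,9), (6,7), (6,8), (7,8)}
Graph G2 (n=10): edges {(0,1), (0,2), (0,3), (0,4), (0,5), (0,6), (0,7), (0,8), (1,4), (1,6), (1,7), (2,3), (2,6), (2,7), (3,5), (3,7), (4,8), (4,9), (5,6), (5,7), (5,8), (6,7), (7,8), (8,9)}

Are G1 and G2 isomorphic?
Yes, isomorphic

The graphs are isomorphic.
One valid mapping φ: V(G1) → V(G2): 0→2, 1→7, 2→4, 3→1, 4→6, 5→8, 6→0, 7→5, 8→3, 9→9

Verify φ preserves adjacency — for each edge of G1, its image is an edge of G2:
  (0,1) → (φ(0),φ(1)) = (2,7) ∈ E(G2) ✓
  (0,4) → (φ(0),φ(4)) = (2,6) ∈ E(G2) ✓
  (0,6) → (φ(0),φ(6)) = (0,2) ∈ E(G2) ✓
  (0,8) → (φ(0),φ(8)) = (2,3) ∈ E(G2) ✓
  (1,3) → (φ(1),φ(3)) = (1,7) ∈ E(G2) ✓
  (1,4) → (φ(1),φ(4)) = (6,7) ∈ E(G2) ✓
  (1,5) → (φ(1),φ(5)) = (7,8) ∈ E(G2) ✓
  (1,6) → (φ(1),φ(6)) = (0,7) ∈ E(G2) ✓
  (1,7) → (φ(1),φ(7)) = (5,7) ∈ E(G2) ✓
  (1,8) → (φ(1),φ(8)) = (3,7) ∈ E(G2) ✓
  (2,3) → (φ(2),φ(3)) = (1,4) ∈ E(G2) ✓
  (2,5) → (φ(2),φ(5)) = (4,8) ∈ E(G2) ✓
  (2,6) → (φ(2),φ(6)) = (0,4) ∈ E(G2) ✓
  (2,9) → (φ(2),φ(9)) = (4,9) ∈ E(G2) ✓
  (3,4) → (φ(3),φ(4)) = (1,6) ∈ E(G2) ✓
  (3,6) → (φ(3),φ(6)) = (0,1) ∈ E(G2) ✓
  (4,6) → (φ(4),φ(6)) = (0,6) ∈ E(G2) ✓
  (4,7) → (φ(4),φ(7)) = (5,6) ∈ E(G2) ✓
  (5,6) → (φ(5),φ(6)) = (0,8) ∈ E(G2) ✓
  (5,7) → (φ(5),φ(7)) = (5,8) ∈ E(G2) ✓
  (5,9) → (φ(5),φ(9)) = (8,9) ∈ E(G2) ✓
  (6,7) → (φ(6),φ(7)) = (0,5) ∈ E(G2) ✓
  (6,8) → (φ(6),φ(8)) = (0,3) ∈ E(G2) ✓
  (7,8) → (φ(7),φ(8)) = (3,5) ∈ E(G2) ✓
All 24 edges of G1 map to edges of G2, and |E(G1)| = |E(G2)| = 24, so φ is a bijection on edges as well as vertices. Hence G1 ≅ G2.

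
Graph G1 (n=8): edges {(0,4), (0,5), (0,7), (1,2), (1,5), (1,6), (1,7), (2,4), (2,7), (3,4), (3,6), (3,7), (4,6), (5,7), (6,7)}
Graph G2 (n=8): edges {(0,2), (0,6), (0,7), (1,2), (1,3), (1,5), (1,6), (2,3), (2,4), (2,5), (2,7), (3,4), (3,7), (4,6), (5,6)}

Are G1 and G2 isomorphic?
Yes, isomorphic

The graphs are isomorphic.
One valid mapping φ: V(G1) → V(G2): 0→0, 1→3, 2→4, 3→5, 4→6, 5→7, 6→1, 7→2

Verify φ preserves adjacency — for each edge of G1, its image is an edge of G2:
  (0,4) → (φ(0),φ(4)) = (0,6) ∈ E(G2) ✓
  (0,5) → (φ(0),φ(5)) = (0,7) ∈ E(G2) ✓
  (0,7) → (φ(0),φ(7)) = (0,2) ∈ E(G2) ✓
  (1,2) → (φ(1),φ(2)) = (3,4) ∈ E(G2) ✓
  (1,5) → (φ(1),φ(5)) = (3,7) ∈ E(G2) ✓
  (1,6) → (φ(1),φ(6)) = (1,3) ∈ E(G2) ✓
  (1,7) → (φ(1),φ(7)) = (2,3) ∈ E(G2) ✓
  (2,4) → (φ(2),φ(4)) = (4,6) ∈ E(G2) ✓
  (2,7) → (φ(2),φ(7)) = (2,4) ∈ E(G2) ✓
  (3,4) → (φ(3),φ(4)) = (5,6) ∈ E(G2) ✓
  (3,6) → (φ(3),φ(6)) = (1,5) ∈ E(G2) ✓
  (3,7) → (φ(3),φ(7)) = (2,5) ∈ E(G2) ✓
  (4,6) → (φ(4),φ(6)) = (1,6) ∈ E(G2) ✓
  (5,7) → (φ(5),φ(7)) = (2,7) ∈ E(G2) ✓
  (6,7) → (φ(6),φ(7)) = (1,2) ∈ E(G2) ✓
All 15 edges of G1 map to edges of G2, and |E(G1)| = |E(G2)| = 15, so φ is a bijection on edges as well as vertices. Hence G1 ≅ G2.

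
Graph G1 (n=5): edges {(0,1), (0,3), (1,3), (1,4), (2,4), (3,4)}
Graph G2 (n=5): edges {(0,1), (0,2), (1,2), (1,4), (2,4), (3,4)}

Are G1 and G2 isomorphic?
Yes, isomorphic

The graphs are isomorphic.
One valid mapping φ: V(G1) → V(G2): 0→0, 1→2, 2→3, 3→1, 4→4

Verify φ preserves adjacency — for each edge of G1, its image is an edge of G2:
  (0,1) → (φ(0),φ(1)) = (0,2) ∈ E(G2) ✓
  (0,3) → (φ(0),φ(3)) = (0,1) ∈ E(G2) ✓
  (1,3) → (φ(1),φ(3)) = (1,2) ∈ E(G2) ✓
  (1,4) → (φ(1),φ(4)) = (2,4) ∈ E(G2) ✓
  (2,4) → (φ(2),φ(4)) = (3,4) ∈ E(G2) ✓
  (3,4) → (φ(3),φ(4)) = (1,4) ∈ E(G2) ✓
All 6 edges of G1 map to edges of G2, and |E(G1)| = |E(G2)| = 6, so φ is a bijection on edges as well as vertices. Hence G1 ≅ G2.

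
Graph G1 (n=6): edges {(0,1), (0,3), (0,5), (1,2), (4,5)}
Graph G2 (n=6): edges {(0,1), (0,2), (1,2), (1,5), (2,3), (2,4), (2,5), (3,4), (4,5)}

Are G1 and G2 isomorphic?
No, not isomorphic

The graphs are NOT isomorphic.

Degrees in G1: deg(0)=3, deg(1)=2, deg(2)=1, deg(3)=1, deg(4)=1, deg(5)=2.
Sorted degree sequence of G1: [3, 2, 2, 1, 1, 1].
Degrees in G2: deg(0)=2, deg(1)=3, deg(2)=5, deg(3)=2, deg(4)=3, deg(5)=3.
Sorted degree sequence of G2: [5, 3, 3, 3, 2, 2].
The (sorted) degree sequence is an isomorphism invariant, so since G1 and G2 have different degree sequences they cannot be isomorphic.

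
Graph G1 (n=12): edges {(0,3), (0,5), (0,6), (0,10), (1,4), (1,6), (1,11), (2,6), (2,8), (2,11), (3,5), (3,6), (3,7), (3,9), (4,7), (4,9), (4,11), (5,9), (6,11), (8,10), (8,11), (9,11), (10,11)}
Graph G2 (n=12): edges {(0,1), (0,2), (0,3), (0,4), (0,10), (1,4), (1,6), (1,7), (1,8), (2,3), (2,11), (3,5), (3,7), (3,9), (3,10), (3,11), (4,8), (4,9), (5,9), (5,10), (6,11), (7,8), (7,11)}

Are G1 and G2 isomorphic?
Yes, isomorphic

The graphs are isomorphic.
One valid mapping φ: V(G1) → V(G2): 0→4, 1→2, 2→10, 3→1, 4→11, 5→8, 6→0, 7→6, 8→5, 9→7, 10→9, 11→3

Verify φ preserves adjacency — for each edge of G1, its image is an edge of G2:
  (0,3) → (φ(0),φ(3)) = (1,4) ∈ E(G2) ✓
  (0,5) → (φ(0),φ(5)) = (4,8) ∈ E(G2) ✓
  (0,6) → (φ(0),φ(6)) = (0,4) ∈ E(G2) ✓
  (0,10) → (φ(0),φ(10)) = (4,9) ∈ E(G2) ✓
  (1,4) → (φ(1),φ(4)) = (2,11) ∈ E(G2) ✓
  (1,6) → (φ(1),φ(6)) = (0,2) ∈ E(G2) ✓
  (1,11) → (φ(1),φ(11)) = (2,3) ∈ E(G2) ✓
  (2,6) → (φ(2),φ(6)) = (0,10) ∈ E(G2) ✓
  (2,8) → (φ(2),φ(8)) = (5,10) ∈ E(G2) ✓
  (2,11) → (φ(2),φ(11)) = (3,10) ∈ E(G2) ✓
  (3,5) → (φ(3),φ(5)) = (1,8) ∈ E(G2) ✓
  (3,6) → (φ(3),φ(6)) = (0,1) ∈ E(G2) ✓
  (3,7) → (φ(3),φ(7)) = (1,6) ∈ E(G2) ✓
  (3,9) → (φ(3),φ(9)) = (1,7) ∈ E(G2) ✓
  (4,7) → (φ(4),φ(7)) = (6,11) ∈ E(G2) ✓
  (4,9) → (φ(4),φ(9)) = (7,11) ∈ E(G2) ✓
  (4,11) → (φ(4),φ(11)) = (3,11) ∈ E(G2) ✓
  (5,9) → (φ(5),φ(9)) = (7,8) ∈ E(G2) ✓
  (6,11) → (φ(6),φ(11)) = (0,3) ∈ E(G2) ✓
  (8,10) → (φ(8),φ(10)) = (5,9) ∈ E(G2) ✓
  (8,11) → (φ(8),φ(11)) = (3,5) ∈ E(G2) ✓
  (9,11) → (φ(9),φ(11)) = (3,7) ∈ E(G2) ✓
  (10,11) → (φ(10),φ(11)) = (3,9) ∈ E(G2) ✓
All 23 edges of G1 map to edges of G2, and |E(G1)| = |E(G2)| = 23, so φ is a bijection on edges as well as vertices. Hence G1 ≅ G2.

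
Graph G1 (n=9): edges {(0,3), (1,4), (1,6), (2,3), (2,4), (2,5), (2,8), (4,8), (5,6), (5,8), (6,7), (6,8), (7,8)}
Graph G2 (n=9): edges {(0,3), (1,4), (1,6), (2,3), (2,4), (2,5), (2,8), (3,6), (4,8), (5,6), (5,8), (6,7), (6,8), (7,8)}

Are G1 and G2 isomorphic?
No, not isomorphic

The graphs are NOT isomorphic.

Counting edges: G1 has 13 edge(s); G2 has 14 edge(s).
Edge count is an isomorphism invariant (a bijection on vertices induces a bijection on edges), so differing edge counts rule out isomorphism.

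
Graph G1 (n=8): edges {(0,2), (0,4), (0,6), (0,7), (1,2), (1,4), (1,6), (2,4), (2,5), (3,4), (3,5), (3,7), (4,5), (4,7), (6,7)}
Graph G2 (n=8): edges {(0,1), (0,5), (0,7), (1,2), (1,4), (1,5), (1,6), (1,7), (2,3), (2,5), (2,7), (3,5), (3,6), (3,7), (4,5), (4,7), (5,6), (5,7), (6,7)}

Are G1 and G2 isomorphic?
No, not isomorphic

The graphs are NOT isomorphic.

Degrees in G1: deg(0)=4, deg(1)=3, deg(2)=4, deg(3)=3, deg(4)=6, deg(5)=3, deg(6)=3, deg(7)=4.
Sorted degree sequence of G1: [6, 4, 4, 4, 3, 3, 3, 3].
Degrees in G2: deg(0)=3, deg(1)=6, deg(2)=4, deg(3)=4, deg(4)=3, deg(5)=7, deg(6)=4, deg(7)=7.
Sorted degree sequence of G2: [7, 7, 6, 4, 4, 4, 3, 3].
The (sorted) degree sequence is an isomorphism invariant, so since G1 and G2 have different degree sequences they cannot be isomorphic.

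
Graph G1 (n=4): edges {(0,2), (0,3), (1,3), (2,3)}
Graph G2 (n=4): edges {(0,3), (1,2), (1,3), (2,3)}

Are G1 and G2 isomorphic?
Yes, isomorphic

The graphs are isomorphic.
One valid mapping φ: V(G1) → V(G2): 0→2, 1→0, 2→1, 3→3

Verify φ preserves adjacency — for each edge of G1, its image is an edge of G2:
  (0,2) → (φ(0),φ(2)) = (1,2) ∈ E(G2) ✓
  (0,3) → (φ(0),φ(3)) = (2,3) ∈ E(G2) ✓
  (1,3) → (φ(1),φ(3)) = (0,3) ∈ E(G2) ✓
  (2,3) → (φ(2),φ(3)) = (1,3) ∈ E(G2) ✓
All 4 edges of G1 map to edges of G2, and |E(G1)| = |E(G2)| = 4, so φ is a bijection on edges as well as vertices. Hence G1 ≅ G2.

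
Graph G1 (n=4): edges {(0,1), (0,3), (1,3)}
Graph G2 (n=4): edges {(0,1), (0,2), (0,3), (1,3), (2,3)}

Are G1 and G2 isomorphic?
No, not isomorphic

The graphs are NOT isomorphic.

Counting edges: G1 has 3 edge(s); G2 has 5 edge(s).
Edge count is an isomorphism invariant (a bijection on vertices induces a bijection on edges), so differing edge counts rule out isomorphism.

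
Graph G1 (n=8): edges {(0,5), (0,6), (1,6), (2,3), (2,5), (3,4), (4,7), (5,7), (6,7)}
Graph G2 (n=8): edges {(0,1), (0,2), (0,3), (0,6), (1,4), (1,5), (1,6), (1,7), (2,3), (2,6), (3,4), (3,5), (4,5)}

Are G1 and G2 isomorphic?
No, not isomorphic

The graphs are NOT isomorphic.

Degrees in G1: deg(0)=2, deg(1)=1, deg(2)=2, deg(3)=2, deg(4)=2, deg(5)=3, deg(6)=3, deg(7)=3.
Sorted degree sequence of G1: [3, 3, 3, 2, 2, 2, 2, 1].
Degrees in G2: deg(0)=4, deg(1)=5, deg(2)=3, deg(3)=4, deg(4)=3, deg(5)=3, deg(6)=3, deg(7)=1.
Sorted degree sequence of G2: [5, 4, 4, 3, 3, 3, 3, 1].
The (sorted) degree sequence is an isomorphism invariant, so since G1 and G2 have different degree sequences they cannot be isomorphic.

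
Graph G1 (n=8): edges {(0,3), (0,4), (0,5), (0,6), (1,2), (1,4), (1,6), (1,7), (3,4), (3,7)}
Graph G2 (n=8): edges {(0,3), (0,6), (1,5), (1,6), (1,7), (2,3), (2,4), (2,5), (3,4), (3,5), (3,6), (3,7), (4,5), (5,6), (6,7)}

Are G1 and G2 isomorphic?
No, not isomorphic

The graphs are NOT isomorphic.

Counting triangles (3-cliques): G1 has 1, G2 has 9.
Triangle count is an isomorphism invariant, so differing triangle counts rule out isomorphism.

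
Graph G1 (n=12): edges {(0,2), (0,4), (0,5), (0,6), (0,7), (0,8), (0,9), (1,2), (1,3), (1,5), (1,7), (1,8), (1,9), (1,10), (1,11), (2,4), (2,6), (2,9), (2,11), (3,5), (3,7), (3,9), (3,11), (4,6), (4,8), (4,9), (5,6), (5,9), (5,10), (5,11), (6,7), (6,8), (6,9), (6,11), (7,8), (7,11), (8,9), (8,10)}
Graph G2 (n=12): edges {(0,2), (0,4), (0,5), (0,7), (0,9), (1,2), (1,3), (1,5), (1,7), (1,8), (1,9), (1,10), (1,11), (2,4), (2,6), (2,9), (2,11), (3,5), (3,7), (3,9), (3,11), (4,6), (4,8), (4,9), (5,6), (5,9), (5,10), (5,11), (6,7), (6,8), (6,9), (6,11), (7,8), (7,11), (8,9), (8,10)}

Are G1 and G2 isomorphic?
No, not isomorphic

The graphs are NOT isomorphic.

Counting edges: G1 has 38 edge(s); G2 has 36 edge(s).
Edge count is an isomorphism invariant (a bijection on vertices induces a bijection on edges), so differing edge counts rule out isomorphism.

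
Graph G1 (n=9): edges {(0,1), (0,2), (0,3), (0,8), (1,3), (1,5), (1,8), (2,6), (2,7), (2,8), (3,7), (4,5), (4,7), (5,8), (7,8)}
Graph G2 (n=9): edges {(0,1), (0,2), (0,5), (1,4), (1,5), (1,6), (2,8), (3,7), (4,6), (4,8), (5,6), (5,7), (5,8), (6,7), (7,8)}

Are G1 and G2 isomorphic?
Yes, isomorphic

The graphs are isomorphic.
One valid mapping φ: V(G1) → V(G2): 0→6, 1→1, 2→7, 3→4, 4→2, 5→0, 6→3, 7→8, 8→5

Verify φ preserves adjacency — for each edge of G1, its image is an edge of G2:
  (0,1) → (φ(0),φ(1)) = (1,6) ∈ E(G2) ✓
  (0,2) → (φ(0),φ(2)) = (6,7) ∈ E(G2) ✓
  (0,3) → (φ(0),φ(3)) = (4,6) ∈ E(G2) ✓
  (0,8) → (φ(0),φ(8)) = (5,6) ∈ E(G2) ✓
  (1,3) → (φ(1),φ(3)) = (1,4) ∈ E(G2) ✓
  (1,5) → (φ(1),φ(5)) = (0,1) ∈ E(G2) ✓
  (1,8) → (φ(1),φ(8)) = (1,5) ∈ E(G2) ✓
  (2,6) → (φ(2),φ(6)) = (3,7) ∈ E(G2) ✓
  (2,7) → (φ(2),φ(7)) = (7,8) ∈ E(G2) ✓
  (2,8) → (φ(2),φ(8)) = (5,7) ∈ E(G2) ✓
  (3,7) → (φ(3),φ(7)) = (4,8) ∈ E(G2) ✓
  (4,5) → (φ(4),φ(5)) = (0,2) ∈ E(G2) ✓
  (4,7) → (φ(4),φ(7)) = (2,8) ∈ E(G2) ✓
  (5,8) → (φ(5),φ(8)) = (0,5) ∈ E(G2) ✓
  (7,8) → (φ(7),φ(8)) = (5,8) ∈ E(G2) ✓
All 15 edges of G1 map to edges of G2, and |E(G1)| = |E(G2)| = 15, so φ is a bijection on edges as well as vertices. Hence G1 ≅ G2.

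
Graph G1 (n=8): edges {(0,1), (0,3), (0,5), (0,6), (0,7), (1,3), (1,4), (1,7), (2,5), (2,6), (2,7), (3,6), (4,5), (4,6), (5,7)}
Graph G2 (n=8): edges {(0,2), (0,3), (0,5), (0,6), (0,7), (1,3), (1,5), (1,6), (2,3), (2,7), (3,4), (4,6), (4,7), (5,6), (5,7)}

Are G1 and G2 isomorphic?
Yes, isomorphic

The graphs are isomorphic.
One valid mapping φ: V(G1) → V(G2): 0→0, 1→7, 2→1, 3→2, 4→4, 5→6, 6→3, 7→5

Verify φ preserves adjacency — for each edge of G1, its image is an edge of G2:
  (0,1) → (φ(0),φ(1)) = (0,7) ∈ E(G2) ✓
  (0,3) → (φ(0),φ(3)) = (0,2) ∈ E(G2) ✓
  (0,5) → (φ(0),φ(5)) = (0,6) ∈ E(G2) ✓
  (0,6) → (φ(0),φ(6)) = (0,3) ∈ E(G2) ✓
  (0,7) → (φ(0),φ(7)) = (0,5) ∈ E(G2) ✓
  (1,3) → (φ(1),φ(3)) = (2,7) ∈ E(G2) ✓
  (1,4) → (φ(1),φ(4)) = (4,7) ∈ E(G2) ✓
  (1,7) → (φ(1),φ(7)) = (5,7) ∈ E(G2) ✓
  (2,5) → (φ(2),φ(5)) = (1,6) ∈ E(G2) ✓
  (2,6) → (φ(2),φ(6)) = (1,3) ∈ E(G2) ✓
  (2,7) → (φ(2),φ(7)) = (1,5) ∈ E(G2) ✓
  (3,6) → (φ(3),φ(6)) = (2,3) ∈ E(G2) ✓
  (4,5) → (φ(4),φ(5)) = (4,6) ∈ E(G2) ✓
  (4,6) → (φ(4),φ(6)) = (3,4) ∈ E(G2) ✓
  (5,7) → (φ(5),φ(7)) = (5,6) ∈ E(G2) ✓
All 15 edges of G1 map to edges of G2, and |E(G1)| = |E(G2)| = 15, so φ is a bijection on edges as well as vertices. Hence G1 ≅ G2.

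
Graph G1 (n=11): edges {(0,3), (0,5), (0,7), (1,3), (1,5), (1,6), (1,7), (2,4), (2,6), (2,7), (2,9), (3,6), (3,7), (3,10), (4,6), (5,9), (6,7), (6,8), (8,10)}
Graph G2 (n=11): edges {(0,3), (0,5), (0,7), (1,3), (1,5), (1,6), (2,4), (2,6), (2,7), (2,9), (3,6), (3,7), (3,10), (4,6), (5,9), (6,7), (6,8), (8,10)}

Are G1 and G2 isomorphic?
No, not isomorphic

The graphs are NOT isomorphic.

Counting edges: G1 has 19 edge(s); G2 has 18 edge(s).
Edge count is an isomorphism invariant (a bijection on vertices induces a bijection on edges), so differing edge counts rule out isomorphism.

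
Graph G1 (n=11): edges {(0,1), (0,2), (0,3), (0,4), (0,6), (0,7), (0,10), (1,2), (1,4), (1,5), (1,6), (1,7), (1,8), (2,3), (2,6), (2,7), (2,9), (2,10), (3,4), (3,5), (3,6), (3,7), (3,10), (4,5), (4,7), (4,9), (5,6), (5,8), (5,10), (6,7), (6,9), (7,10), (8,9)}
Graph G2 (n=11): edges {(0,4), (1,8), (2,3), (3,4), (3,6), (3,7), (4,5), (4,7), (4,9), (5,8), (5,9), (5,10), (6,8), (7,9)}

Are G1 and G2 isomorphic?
No, not isomorphic

The graphs are NOT isomorphic.

Counting triangles (3-cliques): G1 has 34, G2 has 3.
Triangle count is an isomorphism invariant, so differing triangle counts rule out isomorphism.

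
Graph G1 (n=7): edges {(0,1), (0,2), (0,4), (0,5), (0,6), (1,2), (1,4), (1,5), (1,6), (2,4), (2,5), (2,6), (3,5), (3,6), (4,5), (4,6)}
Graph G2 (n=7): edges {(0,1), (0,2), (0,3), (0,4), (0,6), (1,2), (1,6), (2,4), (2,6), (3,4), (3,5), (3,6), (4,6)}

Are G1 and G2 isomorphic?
No, not isomorphic

The graphs are NOT isomorphic.

Counting triangles (3-cliques): G1 has 16, G2 has 10.
Triangle count is an isomorphism invariant, so differing triangle counts rule out isomorphism.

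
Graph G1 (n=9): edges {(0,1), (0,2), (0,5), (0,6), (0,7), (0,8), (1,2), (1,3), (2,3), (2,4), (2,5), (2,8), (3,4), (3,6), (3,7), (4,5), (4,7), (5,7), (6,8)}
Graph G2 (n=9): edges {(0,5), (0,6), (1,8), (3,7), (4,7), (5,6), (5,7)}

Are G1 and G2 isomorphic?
No, not isomorphic

The graphs are NOT isomorphic.

Connected components of G1: 1 component(s) with vertex sets [[0, 1, 2, 3, 4, 5, 6, 7, 8]], sizes [9].
Connected components of G2: 3 component(s) with vertex sets [[2], [1, 8], [0, 3, 4, 5, 6, 7]], sizes [1, 2, 6].
The number of connected components (and the multiset of component sizes) is an isomorphism invariant — an isomorphism maps each component of G1 bijectively onto a component of G2. Since G1 has 1 component(s) and G2 has 3, they cannot be isomorphic.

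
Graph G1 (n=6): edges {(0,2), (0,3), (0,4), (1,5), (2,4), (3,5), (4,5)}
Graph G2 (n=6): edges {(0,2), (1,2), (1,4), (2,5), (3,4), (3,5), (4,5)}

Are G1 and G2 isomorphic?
Yes, isomorphic

The graphs are isomorphic.
One valid mapping φ: V(G1) → V(G2): 0→4, 1→0, 2→3, 3→1, 4→5, 5→2

Verify φ preserves adjacency — for each edge of G1, its image is an edge of G2:
  (0,2) → (φ(0),φ(2)) = (3,4) ∈ E(G2) ✓
  (0,3) → (φ(0),φ(3)) = (1,4) ∈ E(G2) ✓
  (0,4) → (φ(0),φ(4)) = (4,5) ∈ E(G2) ✓
  (1,5) → (φ(1),φ(5)) = (0,2) ∈ E(G2) ✓
  (2,4) → (φ(2),φ(4)) = (3,5) ∈ E(G2) ✓
  (3,5) → (φ(3),φ(5)) = (1,2) ∈ E(G2) ✓
  (4,5) → (φ(4),φ(5)) = (2,5) ∈ E(G2) ✓
All 7 edges of G1 map to edges of G2, and |E(G1)| = |E(G2)| = 7, so φ is a bijection on edges as well as vertices. Hence G1 ≅ G2.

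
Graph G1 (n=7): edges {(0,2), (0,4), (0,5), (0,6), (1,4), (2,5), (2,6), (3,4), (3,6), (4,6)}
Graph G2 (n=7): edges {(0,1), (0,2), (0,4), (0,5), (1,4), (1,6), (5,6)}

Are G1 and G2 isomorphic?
No, not isomorphic

The graphs are NOT isomorphic.

Degrees in G1: deg(0)=4, deg(1)=1, deg(2)=3, deg(3)=2, deg(4)=4, deg(5)=2, deg(6)=4.
Sorted degree sequence of G1: [4, 4, 4, 3, 2, 2, 1].
Degrees in G2: deg(0)=4, deg(1)=3, deg(2)=1, deg(3)=0, deg(4)=2, deg(5)=2, deg(6)=2.
Sorted degree sequence of G2: [4, 3, 2, 2, 2, 1, 0].
The (sorted) degree sequence is an isomorphism invariant, so since G1 and G2 have different degree sequences they cannot be isomorphic.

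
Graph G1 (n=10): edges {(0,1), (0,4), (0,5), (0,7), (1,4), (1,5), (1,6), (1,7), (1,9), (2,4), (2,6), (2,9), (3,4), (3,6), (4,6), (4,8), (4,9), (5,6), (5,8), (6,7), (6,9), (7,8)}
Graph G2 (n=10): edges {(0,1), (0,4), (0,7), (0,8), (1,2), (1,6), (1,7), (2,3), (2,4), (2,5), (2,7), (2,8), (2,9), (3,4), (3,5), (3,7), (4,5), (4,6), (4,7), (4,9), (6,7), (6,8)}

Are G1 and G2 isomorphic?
Yes, isomorphic

The graphs are isomorphic.
One valid mapping φ: V(G1) → V(G2): 0→1, 1→7, 2→5, 3→9, 4→2, 5→6, 6→4, 7→0, 8→8, 9→3

Verify φ preserves adjacency — for each edge of G1, its image is an edge of G2:
  (0,1) → (φ(0),φ(1)) = (1,7) ∈ E(G2) ✓
  (0,4) → (φ(0),φ(4)) = (1,2) ∈ E(G2) ✓
  (0,5) → (φ(0),φ(5)) = (1,6) ∈ E(G2) ✓
  (0,7) → (φ(0),φ(7)) = (0,1) ∈ E(G2) ✓
  (1,4) → (φ(1),φ(4)) = (2,7) ∈ E(G2) ✓
  (1,5) → (φ(1),φ(5)) = (6,7) ∈ E(G2) ✓
  (1,6) → (φ(1),φ(6)) = (4,7) ∈ E(G2) ✓
  (1,7) → (φ(1),φ(7)) = (0,7) ∈ E(G2) ✓
  (1,9) → (φ(1),φ(9)) = (3,7) ∈ E(G2) ✓
  (2,4) → (φ(2),φ(4)) = (2,5) ∈ E(G2) ✓
  (2,6) → (φ(2),φ(6)) = (4,5) ∈ E(G2) ✓
  (2,9) → (φ(2),φ(9)) = (3,5) ∈ E(G2) ✓
  (3,4) → (φ(3),φ(4)) = (2,9) ∈ E(G2) ✓
  (3,6) → (φ(3),φ(6)) = (4,9) ∈ E(G2) ✓
  (4,6) → (φ(4),φ(6)) = (2,4) ∈ E(G2) ✓
  (4,8) → (φ(4),φ(8)) = (2,8) ∈ E(G2) ✓
  (4,9) → (φ(4),φ(9)) = (2,3) ∈ E(G2) ✓
  (5,6) → (φ(5),φ(6)) = (4,6) ∈ E(G2) ✓
  (5,8) → (φ(5),φ(8)) = (6,8) ∈ E(G2) ✓
  (6,7) → (φ(6),φ(7)) = (0,4) ∈ E(G2) ✓
  (6,9) → (φ(6),φ(9)) = (3,4) ∈ E(G2) ✓
  (7,8) → (φ(7),φ(8)) = (0,8) ∈ E(G2) ✓
All 22 edges of G1 map to edges of G2, and |E(G1)| = |E(G2)| = 22, so φ is a bijection on edges as well as vertices. Hence G1 ≅ G2.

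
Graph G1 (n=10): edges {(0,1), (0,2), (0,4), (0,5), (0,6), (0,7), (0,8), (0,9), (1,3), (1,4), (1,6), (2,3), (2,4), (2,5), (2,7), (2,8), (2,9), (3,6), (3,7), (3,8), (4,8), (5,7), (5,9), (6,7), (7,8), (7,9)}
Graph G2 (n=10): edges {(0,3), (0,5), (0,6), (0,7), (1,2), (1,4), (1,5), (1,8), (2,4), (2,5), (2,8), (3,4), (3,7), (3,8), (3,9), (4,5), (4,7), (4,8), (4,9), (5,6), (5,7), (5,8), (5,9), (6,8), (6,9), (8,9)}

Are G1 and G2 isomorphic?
Yes, isomorphic

The graphs are isomorphic.
One valid mapping φ: V(G1) → V(G2): 0→5, 1→0, 2→8, 3→3, 4→6, 5→2, 6→7, 7→4, 8→9, 9→1

Verify φ preserves adjacency — for each edge of G1, its image is an edge of G2:
  (0,1) → (φ(0),φ(1)) = (0,5) ∈ E(G2) ✓
  (0,2) → (φ(0),φ(2)) = (5,8) ∈ E(G2) ✓
  (0,4) → (φ(0),φ(4)) = (5,6) ∈ E(G2) ✓
  (0,5) → (φ(0),φ(5)) = (2,5) ∈ E(G2) ✓
  (0,6) → (φ(0),φ(6)) = (5,7) ∈ E(G2) ✓
  (0,7) → (φ(0),φ(7)) = (4,5) ∈ E(G2) ✓
  (0,8) → (φ(0),φ(8)) = (5,9) ∈ E(G2) ✓
  (0,9) → (φ(0),φ(9)) = (1,5) ∈ E(G2) ✓
  (1,3) → (φ(1),φ(3)) = (0,3) ∈ E(G2) ✓
  (1,4) → (φ(1),φ(4)) = (0,6) ∈ E(G2) ✓
  (1,6) → (φ(1),φ(6)) = (0,7) ∈ E(G2) ✓
  (2,3) → (φ(2),φ(3)) = (3,8) ∈ E(G2) ✓
  (2,4) → (φ(2),φ(4)) = (6,8) ∈ E(G2) ✓
  (2,5) → (φ(2),φ(5)) = (2,8) ∈ E(G2) ✓
  (2,7) → (φ(2),φ(7)) = (4,8) ∈ E(G2) ✓
  (2,8) → (φ(2),φ(8)) = (8,9) ∈ E(G2) ✓
  (2,9) → (φ(2),φ(9)) = (1,8) ∈ E(G2) ✓
  (3,6) → (φ(3),φ(6)) = (3,7) ∈ E(G2) ✓
  (3,7) → (φ(3),φ(7)) = (3,4) ∈ E(G2) ✓
  (3,8) → (φ(3),φ(8)) = (3,9) ∈ E(G2) ✓
  (4,8) → (φ(4),φ(8)) = (6,9) ∈ E(G2) ✓
  (5,7) → (φ(5),φ(7)) = (2,4) ∈ E(G2) ✓
  (5,9) → (φ(5),φ(9)) = (1,2) ∈ E(G2) ✓
  (6,7) → (φ(6),φ(7)) = (4,7) ∈ E(G2) ✓
  (7,8) → (φ(7),φ(8)) = (4,9) ∈ E(G2) ✓
  (7,9) → (φ(7),φ(9)) = (1,4) ∈ E(G2) ✓
All 26 edges of G1 map to edges of G2, and |E(G1)| = |E(G2)| = 26, so φ is a bijection on edges as well as vertices. Hence G1 ≅ G2.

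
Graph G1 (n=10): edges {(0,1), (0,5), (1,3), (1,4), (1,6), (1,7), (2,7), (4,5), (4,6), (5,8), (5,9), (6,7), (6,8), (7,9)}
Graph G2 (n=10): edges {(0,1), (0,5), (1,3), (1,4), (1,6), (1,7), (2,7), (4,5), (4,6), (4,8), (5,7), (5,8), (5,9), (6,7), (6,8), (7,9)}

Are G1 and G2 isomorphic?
No, not isomorphic

The graphs are NOT isomorphic.

Counting edges: G1 has 14 edge(s); G2 has 16 edge(s).
Edge count is an isomorphism invariant (a bijection on vertices induces a bijection on edges), so differing edge counts rule out isomorphism.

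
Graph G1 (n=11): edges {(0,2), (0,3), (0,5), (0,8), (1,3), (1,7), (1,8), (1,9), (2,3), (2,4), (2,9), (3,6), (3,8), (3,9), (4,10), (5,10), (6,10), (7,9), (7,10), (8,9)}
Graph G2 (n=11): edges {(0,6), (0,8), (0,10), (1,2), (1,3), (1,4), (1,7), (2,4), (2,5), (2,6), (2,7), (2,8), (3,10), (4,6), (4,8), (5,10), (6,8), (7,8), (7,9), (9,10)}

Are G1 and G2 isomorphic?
Yes, isomorphic

The graphs are isomorphic.
One valid mapping φ: V(G1) → V(G2): 0→1, 1→6, 2→7, 3→2, 4→9, 5→3, 6→5, 7→0, 8→4, 9→8, 10→10

Verify φ preserves adjacency — for each edge of G1, its image is an edge of G2:
  (0,2) → (φ(0),φ(2)) = (1,7) ∈ E(G2) ✓
  (0,3) → (φ(0),φ(3)) = (1,2) ∈ E(G2) ✓
  (0,5) → (φ(0),φ(5)) = (1,3) ∈ E(G2) ✓
  (0,8) → (φ(0),φ(8)) = (1,4) ∈ E(G2) ✓
  (1,3) → (φ(1),φ(3)) = (2,6) ∈ E(G2) ✓
  (1,7) → (φ(1),φ(7)) = (0,6) ∈ E(G2) ✓
  (1,8) → (φ(1),φ(8)) = (4,6) ∈ E(G2) ✓
  (1,9) → (φ(1),φ(9)) = (6,8) ∈ E(G2) ✓
  (2,3) → (φ(2),φ(3)) = (2,7) ∈ E(G2) ✓
  (2,4) → (φ(2),φ(4)) = (7,9) ∈ E(G2) ✓
  (2,9) → (φ(2),φ(9)) = (7,8) ∈ E(G2) ✓
  (3,6) → (φ(3),φ(6)) = (2,5) ∈ E(G2) ✓
  (3,8) → (φ(3),φ(8)) = (2,4) ∈ E(G2) ✓
  (3,9) → (φ(3),φ(9)) = (2,8) ∈ E(G2) ✓
  (4,10) → (φ(4),φ(10)) = (9,10) ∈ E(G2) ✓
  (5,10) → (φ(5),φ(10)) = (3,10) ∈ E(G2) ✓
  (6,10) → (φ(6),φ(10)) = (5,10) ∈ E(G2) ✓
  (7,9) → (φ(7),φ(9)) = (0,8) ∈ E(G2) ✓
  (7,10) → (φ(7),φ(10)) = (0,10) ∈ E(G2) ✓
  (8,9) → (φ(8),φ(9)) = (4,8) ∈ E(G2) ✓
All 20 edges of G1 map to edges of G2, and |E(G1)| = |E(G2)| = 20, so φ is a bijection on edges as well as vertices. Hence G1 ≅ G2.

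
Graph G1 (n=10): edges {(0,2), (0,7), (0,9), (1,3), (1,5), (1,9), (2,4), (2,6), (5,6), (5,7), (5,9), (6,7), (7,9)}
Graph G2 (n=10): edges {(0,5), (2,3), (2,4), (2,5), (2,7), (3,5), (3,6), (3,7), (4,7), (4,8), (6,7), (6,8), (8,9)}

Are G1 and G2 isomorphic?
Yes, isomorphic

The graphs are isomorphic.
One valid mapping φ: V(G1) → V(G2): 0→4, 1→5, 2→8, 3→0, 4→9, 5→3, 6→6, 7→7, 8→1, 9→2

Verify φ preserves adjacency — for each edge of G1, its image is an edge of G2:
  (0,2) → (φ(0),φ(2)) = (4,8) ∈ E(G2) ✓
  (0,7) → (φ(0),φ(7)) = (4,7) ∈ E(G2) ✓
  (0,9) → (φ(0),φ(9)) = (2,4) ∈ E(G2) ✓
  (1,3) → (φ(1),φ(3)) = (0,5) ∈ E(G2) ✓
  (1,5) → (φ(1),φ(5)) = (3,5) ∈ E(G2) ✓
  (1,9) → (φ(1),φ(9)) = (2,5) ∈ E(G2) ✓
  (2,4) → (φ(2),φ(4)) = (8,9) ∈ E(G2) ✓
  (2,6) → (φ(2),φ(6)) = (6,8) ∈ E(G2) ✓
  (5,6) → (φ(5),φ(6)) = (3,6) ∈ E(G2) ✓
  (5,7) → (φ(5),φ(7)) = (3,7) ∈ E(G2) ✓
  (5,9) → (φ(5),φ(9)) = (2,3) ∈ E(G2) ✓
  (6,7) → (φ(6),φ(7)) = (6,7) ∈ E(G2) ✓
  (7,9) → (φ(7),φ(9)) = (2,7) ∈ E(G2) ✓
All 13 edges of G1 map to edges of G2, and |E(G1)| = |E(G2)| = 13, so φ is a bijection on edges as well as vertices. Hence G1 ≅ G2.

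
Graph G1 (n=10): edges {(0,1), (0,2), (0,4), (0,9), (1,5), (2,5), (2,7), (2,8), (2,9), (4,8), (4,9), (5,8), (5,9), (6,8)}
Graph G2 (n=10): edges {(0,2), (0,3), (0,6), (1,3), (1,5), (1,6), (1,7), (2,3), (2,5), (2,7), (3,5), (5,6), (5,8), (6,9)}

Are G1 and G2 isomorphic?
Yes, isomorphic

The graphs are isomorphic.
One valid mapping φ: V(G1) → V(G2): 0→2, 1→7, 2→5, 3→4, 4→0, 5→1, 6→9, 7→8, 8→6, 9→3

Verify φ preserves adjacency — for each edge of G1, its image is an edge of G2:
  (0,1) → (φ(0),φ(1)) = (2,7) ∈ E(G2) ✓
  (0,2) → (φ(0),φ(2)) = (2,5) ∈ E(G2) ✓
  (0,4) → (φ(0),φ(4)) = (0,2) ∈ E(G2) ✓
  (0,9) → (φ(0),φ(9)) = (2,3) ∈ E(G2) ✓
  (1,5) → (φ(1),φ(5)) = (1,7) ∈ E(G2) ✓
  (2,5) → (φ(2),φ(5)) = (1,5) ∈ E(G2) ✓
  (2,7) → (φ(2),φ(7)) = (5,8) ∈ E(G2) ✓
  (2,8) → (φ(2),φ(8)) = (5,6) ∈ E(G2) ✓
  (2,9) → (φ(2),φ(9)) = (3,5) ∈ E(G2) ✓
  (4,8) → (φ(4),φ(8)) = (0,6) ∈ E(G2) ✓
  (4,9) → (φ(4),φ(9)) = (0,3) ∈ E(G2) ✓
  (5,8) → (φ(5),φ(8)) = (1,6) ∈ E(G2) ✓
  (5,9) → (φ(5),φ(9)) = (1,3) ∈ E(G2) ✓
  (6,8) → (φ(6),φ(8)) = (6,9) ∈ E(G2) ✓
All 14 edges of G1 map to edges of G2, and |E(G1)| = |E(G2)| = 14, so φ is a bijection on edges as well as vertices. Hence G1 ≅ G2.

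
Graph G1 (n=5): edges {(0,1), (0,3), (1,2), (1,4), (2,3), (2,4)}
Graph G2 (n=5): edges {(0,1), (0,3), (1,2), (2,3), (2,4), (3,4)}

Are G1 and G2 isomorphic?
Yes, isomorphic

The graphs are isomorphic.
One valid mapping φ: V(G1) → V(G2): 0→1, 1→2, 2→3, 3→0, 4→4

Verify φ preserves adjacency — for each edge of G1, its image is an edge of G2:
  (0,1) → (φ(0),φ(1)) = (1,2) ∈ E(G2) ✓
  (0,3) → (φ(0),φ(3)) = (0,1) ∈ E(G2) ✓
  (1,2) → (φ(1),φ(2)) = (2,3) ∈ E(G2) ✓
  (1,4) → (φ(1),φ(4)) = (2,4) ∈ E(G2) ✓
  (2,3) → (φ(2),φ(3)) = (0,3) ∈ E(G2) ✓
  (2,4) → (φ(2),φ(4)) = (3,4) ∈ E(G2) ✓
All 6 edges of G1 map to edges of G2, and |E(G1)| = |E(G2)| = 6, so φ is a bijection on edges as well as vertices. Hence G1 ≅ G2.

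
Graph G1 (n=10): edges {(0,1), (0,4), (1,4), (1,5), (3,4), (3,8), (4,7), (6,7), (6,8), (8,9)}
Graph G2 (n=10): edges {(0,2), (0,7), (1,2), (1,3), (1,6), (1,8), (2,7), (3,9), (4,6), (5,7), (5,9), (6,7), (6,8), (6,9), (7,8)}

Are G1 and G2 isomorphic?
No, not isomorphic

The graphs are NOT isomorphic.

Connected components of G1: 2 component(s) with vertex sets [[2], [0, 1, 3, 4, 5, 6, 7, 8, 9]], sizes [1, 9].
Connected components of G2: 1 component(s) with vertex sets [[0, 1, 2, 3, 4, 5, 6, 7, 8, 9]], sizes [10].
The number of connected components (and the multiset of component sizes) is an isomorphism invariant — an isomorphism maps each component of G1 bijectively onto a component of G2. Since G1 has 2 component(s) and G2 has 1, they cannot be isomorphic.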